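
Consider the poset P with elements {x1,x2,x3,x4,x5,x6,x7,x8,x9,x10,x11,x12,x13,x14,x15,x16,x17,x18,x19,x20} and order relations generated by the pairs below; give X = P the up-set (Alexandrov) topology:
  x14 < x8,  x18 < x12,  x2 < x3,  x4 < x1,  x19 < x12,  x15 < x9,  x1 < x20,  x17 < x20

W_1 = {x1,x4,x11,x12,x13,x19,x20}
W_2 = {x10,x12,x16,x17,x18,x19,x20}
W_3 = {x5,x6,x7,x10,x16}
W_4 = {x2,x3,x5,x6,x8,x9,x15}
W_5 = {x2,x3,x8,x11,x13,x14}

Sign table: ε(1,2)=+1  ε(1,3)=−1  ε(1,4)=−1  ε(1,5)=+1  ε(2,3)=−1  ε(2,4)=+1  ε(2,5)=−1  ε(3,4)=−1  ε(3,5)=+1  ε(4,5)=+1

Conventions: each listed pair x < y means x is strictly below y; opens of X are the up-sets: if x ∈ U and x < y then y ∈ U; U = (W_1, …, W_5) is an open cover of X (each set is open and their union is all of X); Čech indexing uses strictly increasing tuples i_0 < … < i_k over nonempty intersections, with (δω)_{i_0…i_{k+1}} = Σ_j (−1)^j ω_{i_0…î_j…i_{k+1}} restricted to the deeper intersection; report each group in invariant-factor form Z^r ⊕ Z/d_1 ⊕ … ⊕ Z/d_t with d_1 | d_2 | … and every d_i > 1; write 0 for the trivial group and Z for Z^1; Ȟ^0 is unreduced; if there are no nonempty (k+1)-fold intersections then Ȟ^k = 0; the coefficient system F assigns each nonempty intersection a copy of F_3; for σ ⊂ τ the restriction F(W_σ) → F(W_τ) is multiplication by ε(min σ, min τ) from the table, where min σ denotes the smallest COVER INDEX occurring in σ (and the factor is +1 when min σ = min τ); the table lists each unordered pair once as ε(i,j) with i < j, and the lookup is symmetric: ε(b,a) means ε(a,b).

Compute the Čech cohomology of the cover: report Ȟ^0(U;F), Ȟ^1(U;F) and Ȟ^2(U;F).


Ȟ^0 = Z/3, Ȟ^1 = Z/3, Ȟ^2 = 0

nonempty overlaps:
  W12={x12,x19,x20} W15={x11,x13} W23={x10,x16} W34={x5,x6} W45={x2,x3,x8}
C dims 5,5; δ0: rk_F3 4
degree 0: 5−4−0 = 1 → Ȟ^0 ≅ Z/3
degree 1: 5−0−4 = 1 → Ȟ^1 ≅ Z/3
degree 2: 0−0−0 = 0 → Ȟ^2 ≅ 0


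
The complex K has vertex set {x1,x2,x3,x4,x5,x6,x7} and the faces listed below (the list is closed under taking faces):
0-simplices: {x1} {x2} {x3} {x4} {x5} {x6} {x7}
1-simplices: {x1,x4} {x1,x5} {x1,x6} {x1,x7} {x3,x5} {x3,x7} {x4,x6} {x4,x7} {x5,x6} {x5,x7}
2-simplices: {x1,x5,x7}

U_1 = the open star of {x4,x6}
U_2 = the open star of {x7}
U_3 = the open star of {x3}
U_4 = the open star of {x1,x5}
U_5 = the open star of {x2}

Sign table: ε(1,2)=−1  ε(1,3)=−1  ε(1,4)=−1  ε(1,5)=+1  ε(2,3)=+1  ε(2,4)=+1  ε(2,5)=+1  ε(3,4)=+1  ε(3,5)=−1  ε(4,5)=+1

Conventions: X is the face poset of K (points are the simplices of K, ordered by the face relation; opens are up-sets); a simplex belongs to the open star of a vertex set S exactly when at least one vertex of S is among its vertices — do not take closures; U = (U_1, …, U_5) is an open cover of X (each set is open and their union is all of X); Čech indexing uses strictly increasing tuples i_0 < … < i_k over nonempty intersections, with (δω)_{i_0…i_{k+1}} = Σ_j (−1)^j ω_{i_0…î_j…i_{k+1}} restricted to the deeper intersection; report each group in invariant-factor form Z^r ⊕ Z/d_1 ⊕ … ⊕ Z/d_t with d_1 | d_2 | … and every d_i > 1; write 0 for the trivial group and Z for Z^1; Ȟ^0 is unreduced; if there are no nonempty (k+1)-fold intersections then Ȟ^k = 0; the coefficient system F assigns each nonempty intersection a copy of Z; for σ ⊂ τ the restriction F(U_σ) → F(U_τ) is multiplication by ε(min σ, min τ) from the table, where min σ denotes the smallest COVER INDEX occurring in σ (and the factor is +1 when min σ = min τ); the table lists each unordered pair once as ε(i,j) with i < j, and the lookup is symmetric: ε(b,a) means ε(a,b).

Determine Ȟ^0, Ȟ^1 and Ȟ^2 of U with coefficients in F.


nonempty overlaps:
  U1={{x4},{x6},{x1,x4},{x1,x6},{x4,x6},{x4,x7},{x5,x6}} U2={{x7},{x1,x7},{x3,x7},{x4,x7},{x5,x7},{x1,x5,x7}} U3={{x3},{x3,x5},{x3,x7}} U4={{x1},{x5},{x1,x4},{x1,x5},{x1,x6},{x1,x7},{x3,x5},{x5,x6},{x5,x7},{x1,x5,x7}} U5={{x2}}
  U12={{x4,x7}} U14={{x1,x4},{x1,x6},{x5,x6}} U23={{x3,x7}} U24={{x1,x7},{x5,x7},{x1,x5,x7}} U34={{x3,x5}}
C dims 5,5; δ0: rk 3, SNF 1^3
degree 0: 5−3−0 = 2 → Ȟ^0 ≅ Z^2
degree 1: 5−0−3 = 2 → Ȟ^1 ≅ Z^2
degree 2: 0−0−0 = 0 → Ȟ^2 ≅ 0

Ȟ^0 ≅ Z^2, Ȟ^1 ≅ Z^2 and Ȟ^2 ≅ 0


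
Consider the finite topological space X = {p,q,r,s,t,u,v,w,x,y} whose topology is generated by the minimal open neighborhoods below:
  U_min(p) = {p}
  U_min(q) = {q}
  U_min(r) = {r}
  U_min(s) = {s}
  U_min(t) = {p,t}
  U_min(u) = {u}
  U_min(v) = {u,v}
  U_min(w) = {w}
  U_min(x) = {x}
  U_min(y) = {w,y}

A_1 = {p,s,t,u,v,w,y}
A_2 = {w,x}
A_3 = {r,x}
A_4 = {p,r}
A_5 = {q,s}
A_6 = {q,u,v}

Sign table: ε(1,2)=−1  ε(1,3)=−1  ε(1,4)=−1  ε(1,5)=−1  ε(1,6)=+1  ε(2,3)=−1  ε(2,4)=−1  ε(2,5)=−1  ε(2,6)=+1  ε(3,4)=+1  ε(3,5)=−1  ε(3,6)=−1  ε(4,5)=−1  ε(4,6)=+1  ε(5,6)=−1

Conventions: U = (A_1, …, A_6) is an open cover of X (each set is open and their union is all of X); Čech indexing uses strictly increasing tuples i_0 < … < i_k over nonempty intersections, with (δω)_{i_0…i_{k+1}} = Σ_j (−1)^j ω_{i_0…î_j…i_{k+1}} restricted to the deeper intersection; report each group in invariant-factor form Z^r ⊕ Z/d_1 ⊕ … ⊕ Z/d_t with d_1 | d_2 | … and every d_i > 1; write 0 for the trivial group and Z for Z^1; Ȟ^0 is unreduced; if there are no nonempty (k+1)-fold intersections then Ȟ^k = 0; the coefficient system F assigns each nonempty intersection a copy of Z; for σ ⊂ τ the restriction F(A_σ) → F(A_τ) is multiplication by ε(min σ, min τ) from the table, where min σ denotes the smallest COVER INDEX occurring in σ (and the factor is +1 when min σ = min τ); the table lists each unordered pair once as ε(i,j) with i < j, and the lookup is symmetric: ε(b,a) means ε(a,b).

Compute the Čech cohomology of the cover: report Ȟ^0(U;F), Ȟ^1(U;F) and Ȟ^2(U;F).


Ȟ^0 ≅ 0,  Ȟ^1 ≅ Z ⊕ Z/2,  Ȟ^2 ≅ 0

cover nerve:
  A12={w} A14={p} A15={s} A16={u,v} A23={x} A34={r} A56={q}
C dims 6,7; δ0: rk 6, SNF 1^5·2
Ȟ^0: (6−6)−0=0 ⇒ 0
Ȟ^1: (7−0)−6=1 plus torsion [2] ⇒ Z ⊕ Z/2
Ȟ^2: (0−0)−0=0 ⇒ 0


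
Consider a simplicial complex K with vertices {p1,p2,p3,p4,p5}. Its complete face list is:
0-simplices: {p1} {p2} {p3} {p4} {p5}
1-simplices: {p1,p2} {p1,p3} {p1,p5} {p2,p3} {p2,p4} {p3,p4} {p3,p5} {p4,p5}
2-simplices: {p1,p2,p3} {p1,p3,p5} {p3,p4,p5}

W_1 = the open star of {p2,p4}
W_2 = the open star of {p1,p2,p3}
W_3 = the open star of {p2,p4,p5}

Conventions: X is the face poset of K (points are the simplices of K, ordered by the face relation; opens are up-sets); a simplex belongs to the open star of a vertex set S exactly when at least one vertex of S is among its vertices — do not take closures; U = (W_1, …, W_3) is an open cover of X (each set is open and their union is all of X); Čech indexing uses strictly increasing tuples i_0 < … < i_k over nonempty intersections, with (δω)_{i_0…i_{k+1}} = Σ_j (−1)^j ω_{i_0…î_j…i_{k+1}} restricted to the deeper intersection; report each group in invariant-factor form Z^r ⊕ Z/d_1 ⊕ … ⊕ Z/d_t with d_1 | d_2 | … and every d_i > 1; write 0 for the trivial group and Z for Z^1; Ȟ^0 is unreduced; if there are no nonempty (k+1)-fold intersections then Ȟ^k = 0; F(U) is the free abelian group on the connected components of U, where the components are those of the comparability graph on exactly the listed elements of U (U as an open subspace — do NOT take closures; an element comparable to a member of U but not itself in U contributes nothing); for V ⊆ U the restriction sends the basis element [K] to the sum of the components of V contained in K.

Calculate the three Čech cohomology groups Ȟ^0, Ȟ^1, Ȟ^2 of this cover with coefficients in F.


Ȟ^0(U;F) ≅ Z, Ȟ^1(U;F) ≅ Z, Ȟ^2(U;F) ≅ 0

nonempty intersections:
  W1={{p2},{p4},{p1,p2},{p2,p3},{p2,p4},{p3,p4},{p4,p5},{p1,p2,p3},{p3,p4,p5}} W2={{p1},{p2},{p3},{p1,p2},{p1,p3},{p1,p5},{p2,p3},{p2,p4},{p3,p4},{p3,p5},{p1,p2,p3},{p1,p3,p5},{p3,p4,p5}} W3={{p2},{p4},{p5},{p1,p2},{p1,p5},{p2,p3},{p2,p4},{p3,p4},{p3,p5},{p4,p5},{p1,p2,p3},{p1,p3,p5},{p3,p4,p5}}
  W12={{p2},{p1,p2},{p2,p3},{p2,p4},{p3,p4},{p1,p2,p3},{p3,p4,p5}} W13={{p2},{p4},{p1,p2},{p2,p3},{p2,p4},{p3,p4},{p4,p5},{p1,p2,p3},{p3,p4,p5}} W23={{p2},{p1,p2},{p1,p5},{p2,p3},{p2,p4},{p3,p4},{p3,p5},{p1,p2,p3},{p1,p3,p5},{p3,p4,p5}}
  W123={{p2},{p1,p2},{p2,p3},{p2,p4},{p3,p4},{p1,p2,p3},{p3,p4,p5}}
components per intersection:
  W1: {{p2},{p4},{p1,p2},{p2,p3},{p2,p4},{p3,p4},{p4,p5},{p1,p2,p3},{p3,p4,p5}}
  W2: {{p1},{p2},{p3},{p1,p2},{p1,p3},{p1,p5},{p2,p3},{p2,p4},{p3,p4},{p3,p5},{p1,p2,p3},{p1,p3,p5},{p3,p4,p5}}
  W3: {{p2},{p4},{p5},{p1,p2},{p1,p5},{p2,p3},{p2,p4},{p3,p4},{p3,p5},{p4,p5},{p1,p2,p3},{p1,p3,p5},{p3,p4,p5}}
  W12: {{p2},{p1,p2},{p2,p3},{p2,p4},{p1,p2,p3}} {{p3,p4},{p3,p4,p5}}
  W13: {{p2},{p4},{p1,p2},{p2,p3},{p2,p4},{p3,p4},{p4,p5},{p1,p2,p3},{p3,p4,p5}}
  W23: {{p2},{p1,p2},{p2,p3},{p2,p4},{p1,p2,p3}} {{p1,p5},{p3,p4},{p3,p5},{p1,p3,p5},{p3,p4,p5}}
  W123: {{p2},{p1,p2},{p2,p3},{p2,p4},{p1,p2,p3}} {{p3,p4},{p3,p4,p5}}
C dims 3,5,2; δ0: rk 2, SNF 1^2; δ1: rk 2, SNF 1^2
Ȟ^0: (3−2)−0=1 ⇒ Z
Ȟ^1: (5−2)−2=1 ⇒ Z
Ȟ^2: (2−0)−2=0 ⇒ 0


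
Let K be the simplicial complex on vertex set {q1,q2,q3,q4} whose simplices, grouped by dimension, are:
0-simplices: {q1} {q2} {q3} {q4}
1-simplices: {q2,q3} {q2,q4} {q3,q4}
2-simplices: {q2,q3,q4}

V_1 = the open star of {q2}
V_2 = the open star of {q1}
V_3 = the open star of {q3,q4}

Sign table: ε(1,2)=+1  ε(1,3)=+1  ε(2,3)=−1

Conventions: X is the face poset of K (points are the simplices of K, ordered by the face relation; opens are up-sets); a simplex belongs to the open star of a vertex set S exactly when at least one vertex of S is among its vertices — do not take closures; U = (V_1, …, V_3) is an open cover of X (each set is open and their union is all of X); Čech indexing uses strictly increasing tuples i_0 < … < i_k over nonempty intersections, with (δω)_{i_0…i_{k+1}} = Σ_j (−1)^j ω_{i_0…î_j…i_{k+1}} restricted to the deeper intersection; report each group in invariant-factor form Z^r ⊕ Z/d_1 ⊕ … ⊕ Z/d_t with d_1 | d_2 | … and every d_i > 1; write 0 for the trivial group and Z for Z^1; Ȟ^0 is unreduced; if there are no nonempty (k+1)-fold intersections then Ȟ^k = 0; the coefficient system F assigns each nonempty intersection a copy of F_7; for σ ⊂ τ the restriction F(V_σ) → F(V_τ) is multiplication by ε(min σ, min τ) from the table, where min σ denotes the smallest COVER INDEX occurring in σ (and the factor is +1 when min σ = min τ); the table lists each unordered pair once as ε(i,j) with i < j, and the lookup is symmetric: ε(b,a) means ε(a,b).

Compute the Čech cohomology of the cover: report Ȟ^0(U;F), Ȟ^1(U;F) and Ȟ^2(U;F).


nonempty overlaps:
  V1={{q2},{q2,q3},{q2,q4},{q2,q3,q4}} V2={{q1}} V3={{q3},{q4},{q2,q3},{q2,q4},{q3,q4},{q2,q3,q4}}
  V13={{q2,q3},{q2,q4},{q2,q3,q4}}
C dims 3,1; δ0: rk_F7 1
degree 0: 3−1−0 = 2 → Ȟ^0 ≅ Z/7 ⊕ Z/7
degree 1: 1−0−1 = 0 → Ȟ^1 ≅ 0
degree 2: 0−0−0 = 0 → Ȟ^2 ≅ 0

Ȟ^0 ≅ Z/7 ⊕ Z/7,  Ȟ^1 ≅ 0,  Ȟ^2 ≅ 0


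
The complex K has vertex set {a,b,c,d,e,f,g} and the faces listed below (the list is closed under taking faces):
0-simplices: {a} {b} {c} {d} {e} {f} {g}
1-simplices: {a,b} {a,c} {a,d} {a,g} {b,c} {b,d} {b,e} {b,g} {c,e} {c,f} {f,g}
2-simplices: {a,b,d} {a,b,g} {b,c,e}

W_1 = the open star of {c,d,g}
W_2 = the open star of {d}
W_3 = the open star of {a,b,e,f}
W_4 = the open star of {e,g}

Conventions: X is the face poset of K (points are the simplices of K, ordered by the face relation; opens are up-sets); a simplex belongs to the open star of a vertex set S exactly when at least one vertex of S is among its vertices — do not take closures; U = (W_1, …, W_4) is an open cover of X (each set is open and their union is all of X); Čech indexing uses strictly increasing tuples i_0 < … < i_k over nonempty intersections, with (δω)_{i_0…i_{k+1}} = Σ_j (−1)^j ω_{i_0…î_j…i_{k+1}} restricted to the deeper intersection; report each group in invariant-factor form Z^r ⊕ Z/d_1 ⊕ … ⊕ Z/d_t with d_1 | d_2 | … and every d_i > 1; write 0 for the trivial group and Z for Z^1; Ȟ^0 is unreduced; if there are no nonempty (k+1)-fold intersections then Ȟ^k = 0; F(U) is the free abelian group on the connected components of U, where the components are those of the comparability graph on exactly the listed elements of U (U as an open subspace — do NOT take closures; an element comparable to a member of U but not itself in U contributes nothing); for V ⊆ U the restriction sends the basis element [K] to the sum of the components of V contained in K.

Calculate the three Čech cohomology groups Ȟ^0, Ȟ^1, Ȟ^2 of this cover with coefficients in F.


nonempty intersections:
  W1={{c},{d},{g},{a,c},{a,d},{a,g},{b,c},{b,d},{b,g},{c,e},{c,f},{f,g},{a,b,d},{a,b,g},{b,c,e}} W2={{d},{a,d},{b,d},{a,b,d}} W3={{a},{b},{e},{f},{a,b},{a,c},{a,d},{a,g},{b,c},{b,d},{b,e},{b,g},{c,e},{c,f},{f,g},{a,b,d},{a,b,g},{b,c,e}} W4={{e},{g},{a,g},{b,e},{b,g},{c,e},{f,g},{a,b,g},{b,c,e}}
  W12={{d},{a,d},{b,d},{a,b,d}} W13={{a,c},{a,d},{a,g},{b,c},{b,d},{b,g},{c,e},{c,f},{f,g},{a,b,d},{a,b,g},{b,c,e}} W14={{g},{a,g},{b,g},{c,e},{f,g},{a,b,g},{b,c,e}} W23={{a,d},{b,d},{a,b,d}} W34={{e},{a,g},{b,e},{b,g},{c,e},{f,g},{a,b,g},{b,c,e}}
  W123={{a,d},{b,d},{a,b,d}} W134={{a,g},{b,g},{c,e},{f,g},{a,b,g},{b,c,e}}
components per intersection:
  W1: {{c},{a,c},{b,c},{c,e},{c,f},{b,c,e}} {{d},{a,d},{b,d},{a,b,d}} {{g},{a,g},{b,g},{f,g},{a,b,g}}
  W2: {{d},{a,d},{b,d},{a,b,d}}
  W3: {{a},{b},{e},{a,b},{a,c},{a,d},{a,g},{b,c},{b,d},{b,e},{b,g},{c,e},{a,b,d},{a,b,g},{b,c,e}} {{f},{c,f},{f,g}}
  W4: {{e},{b,e},{c,e},{b,c,e}} {{g},{a,g},{b,g},{f,g},{a,b,g}}
  W12: {{d},{a,d},{b,d},{a,b,d}}
  W13: {{a,c}} {{a,d},{b,d},{a,b,d}} {{a,g},{b,g},{a,b,g}} {{b,c},{c,e},{b,c,e}} {{c,f}} {{f,g}}
  W14: {{g},{a,g},{b,g},{f,g},{a,b,g}} {{c,e},{b,c,e}}
  W23: {{a,d},{b,d},{a,b,d}}
  W34: {{e},{b,e},{c,e},{b,c,e}} {{a,g},{b,g},{a,b,g}} {{f,g}}
  W123: {{a,d},{b,d},{a,b,d}}
  W134: {{a,g},{b,g},{a,b,g}} {{c,e},{b,c,e}} {{f,g}}
C dims 8,13,4; δ0: rk 7, SNF 1^7; δ1: rk 4, SNF 1^4
Ȟ^0: (8−7)−0=1 ⇒ Z
Ȟ^1: (13−4)−7=2 ⇒ Z^2
Ȟ^2: (4−0)−4=0 ⇒ 0

Ȟ^0 = Z, Ȟ^1 = Z^2, Ȟ^2 = 0


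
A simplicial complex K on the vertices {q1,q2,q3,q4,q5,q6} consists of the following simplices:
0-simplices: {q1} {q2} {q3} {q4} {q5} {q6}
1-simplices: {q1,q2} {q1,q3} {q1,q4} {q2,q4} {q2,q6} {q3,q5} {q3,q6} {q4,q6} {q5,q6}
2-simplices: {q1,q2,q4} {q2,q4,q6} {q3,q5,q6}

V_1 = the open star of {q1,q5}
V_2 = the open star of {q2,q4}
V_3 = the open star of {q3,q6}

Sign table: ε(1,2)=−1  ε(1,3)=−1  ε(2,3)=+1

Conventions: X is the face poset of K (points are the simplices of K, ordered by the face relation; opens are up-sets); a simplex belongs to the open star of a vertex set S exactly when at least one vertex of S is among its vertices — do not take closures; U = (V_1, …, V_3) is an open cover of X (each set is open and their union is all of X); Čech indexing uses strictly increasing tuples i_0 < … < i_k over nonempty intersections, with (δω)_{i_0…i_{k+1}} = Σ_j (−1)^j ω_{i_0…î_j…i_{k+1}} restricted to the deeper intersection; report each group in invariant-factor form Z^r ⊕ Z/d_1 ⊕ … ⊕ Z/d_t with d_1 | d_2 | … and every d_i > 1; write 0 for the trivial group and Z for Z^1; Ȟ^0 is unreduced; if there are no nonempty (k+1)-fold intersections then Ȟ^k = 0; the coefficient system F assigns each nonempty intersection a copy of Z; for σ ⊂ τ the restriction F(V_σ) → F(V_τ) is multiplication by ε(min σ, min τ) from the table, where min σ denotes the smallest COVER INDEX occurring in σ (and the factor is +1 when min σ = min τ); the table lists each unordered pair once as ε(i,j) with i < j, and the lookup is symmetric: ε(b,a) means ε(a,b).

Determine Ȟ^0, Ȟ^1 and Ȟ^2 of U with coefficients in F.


cover nerve:
  V1={{q1},{q5},{q1,q2},{q1,q3},{q1,q4},{q3,q5},{q5,q6},{q1,q2,q4},{q3,q5,q6}} V2={{q2},{q4},{q1,q2},{q1,q4},{q2,q4},{q2,q6},{q4,q6},{q1,q2,q4},{q2,q4,q6}} V3={{q3},{q6},{q1,q3},{q2,q6},{q3,q5},{q3,q6},{q4,q6},{q5,q6},{q2,q4,q6},{q3,q5,q6}}
  V12={{q1,q2},{q1,q4},{q1,q2,q4}} V13={{q1,q3},{q3,q5},{q5,q6},{q3,q5,q6}} V23={{q2,q6},{q4,q6},{q2,q4,q6}}
C dims 3,3; δ0: rk 2, SNF 1^2
Ȟ^0: (3−2)−0=1 ⇒ Z
Ȟ^1: (3−0)−2=1 ⇒ Z
Ȟ^2: (0−0)−0=0 ⇒ 0

Ȟ^0(U;F) ≅ Z, Ȟ^1(U;F) ≅ Z and Ȟ^2(U;F) ≅ 0


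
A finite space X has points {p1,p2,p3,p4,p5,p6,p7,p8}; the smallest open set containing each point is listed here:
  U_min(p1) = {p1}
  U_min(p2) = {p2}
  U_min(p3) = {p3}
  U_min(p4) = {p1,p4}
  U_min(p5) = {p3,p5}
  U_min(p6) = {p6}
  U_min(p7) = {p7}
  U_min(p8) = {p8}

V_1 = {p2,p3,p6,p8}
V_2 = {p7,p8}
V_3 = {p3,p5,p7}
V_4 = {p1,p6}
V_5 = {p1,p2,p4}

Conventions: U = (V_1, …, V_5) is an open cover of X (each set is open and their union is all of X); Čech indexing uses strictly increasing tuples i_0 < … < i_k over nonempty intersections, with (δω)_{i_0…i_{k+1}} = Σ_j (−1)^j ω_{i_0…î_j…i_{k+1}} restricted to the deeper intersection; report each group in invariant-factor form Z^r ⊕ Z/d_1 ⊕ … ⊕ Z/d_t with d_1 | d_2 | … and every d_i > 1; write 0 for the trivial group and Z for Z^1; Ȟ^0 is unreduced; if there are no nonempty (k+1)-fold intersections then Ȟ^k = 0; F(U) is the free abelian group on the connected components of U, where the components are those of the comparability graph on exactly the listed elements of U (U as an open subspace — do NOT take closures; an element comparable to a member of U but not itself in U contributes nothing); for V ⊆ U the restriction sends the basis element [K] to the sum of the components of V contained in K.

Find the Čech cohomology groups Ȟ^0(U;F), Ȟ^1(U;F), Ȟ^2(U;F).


nerve of the cover:
  V12={p8} V13={p3} V14={p6} V15={p2} V23={p7} V45={p1}
components per intersection:
  V1: {p2} {p3} {p6} {p8}
  V2: {p7} {p8}
  V3: {p3,p5} {p7}
  V4: {p1} {p6}
  V5: {p1,p4} {p2}
  V12: {p8}
  V13: {p3}
  V14: {p6}
  V15: {p2}
  V23: {p7}
  V45: {p1}
C dims 12,6; δ0: rk 6, SNF 1^6
Ȟ^0 = (12 − 6) − 0 = 6, so Ȟ^0 ≅ Z^6
Ȟ^1 = (6 − 0) − 6 = 0, so Ȟ^1 ≅ 0
Ȟ^2 = (0 − 0) − 0 = 0, so Ȟ^2 ≅ 0

Ȟ^0 = Z^6, Ȟ^1 = 0 and Ȟ^2 = 0


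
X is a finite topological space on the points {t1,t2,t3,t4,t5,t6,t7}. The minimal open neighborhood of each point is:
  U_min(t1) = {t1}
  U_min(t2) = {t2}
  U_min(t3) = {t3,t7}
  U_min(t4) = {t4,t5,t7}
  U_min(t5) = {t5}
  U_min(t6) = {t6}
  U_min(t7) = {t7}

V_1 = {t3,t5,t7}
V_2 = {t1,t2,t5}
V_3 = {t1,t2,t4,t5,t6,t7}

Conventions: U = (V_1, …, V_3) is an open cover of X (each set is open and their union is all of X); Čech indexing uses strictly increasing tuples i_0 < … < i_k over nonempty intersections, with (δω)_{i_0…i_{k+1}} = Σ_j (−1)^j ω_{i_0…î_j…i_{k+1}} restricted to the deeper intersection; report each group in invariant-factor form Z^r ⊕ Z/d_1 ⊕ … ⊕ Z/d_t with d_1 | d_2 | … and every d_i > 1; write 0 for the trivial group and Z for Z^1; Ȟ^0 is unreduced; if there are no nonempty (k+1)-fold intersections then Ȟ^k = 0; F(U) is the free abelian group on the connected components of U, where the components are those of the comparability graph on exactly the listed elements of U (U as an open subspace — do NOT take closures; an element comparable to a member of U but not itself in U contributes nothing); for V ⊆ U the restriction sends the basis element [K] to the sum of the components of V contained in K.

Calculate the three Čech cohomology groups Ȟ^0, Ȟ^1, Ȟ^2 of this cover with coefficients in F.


intersection data:
  V12={t5} V13={t5,t7} V23={t1,t2,t5}
  V123={t5}
components per intersection:
  V1: {t3,t7} {t5}
  V2: {t1} {t2} {t5}
  V3: {t1} {t2} {t4,t5,t7} {t6}
  V12: {t5}
  V13: {t5} {t7}
  V23: {t1} {t2} {t5}
  V123: {t5}
C dims 9,6,1; δ0: rk 5, SNF 1^5; δ1: rk 1, SNF 1^1
Ȟ^0 = (9 − 5) − 0 = 4, so Ȟ^0 ≅ Z^4
Ȟ^1 = (6 − 1) − 5 = 0, so Ȟ^1 ≅ 0
Ȟ^2 = (1 − 0) − 1 = 0, so Ȟ^2 ≅ 0

Ȟ^0 = Z^4, Ȟ^1 = 0, Ȟ^2 = 0


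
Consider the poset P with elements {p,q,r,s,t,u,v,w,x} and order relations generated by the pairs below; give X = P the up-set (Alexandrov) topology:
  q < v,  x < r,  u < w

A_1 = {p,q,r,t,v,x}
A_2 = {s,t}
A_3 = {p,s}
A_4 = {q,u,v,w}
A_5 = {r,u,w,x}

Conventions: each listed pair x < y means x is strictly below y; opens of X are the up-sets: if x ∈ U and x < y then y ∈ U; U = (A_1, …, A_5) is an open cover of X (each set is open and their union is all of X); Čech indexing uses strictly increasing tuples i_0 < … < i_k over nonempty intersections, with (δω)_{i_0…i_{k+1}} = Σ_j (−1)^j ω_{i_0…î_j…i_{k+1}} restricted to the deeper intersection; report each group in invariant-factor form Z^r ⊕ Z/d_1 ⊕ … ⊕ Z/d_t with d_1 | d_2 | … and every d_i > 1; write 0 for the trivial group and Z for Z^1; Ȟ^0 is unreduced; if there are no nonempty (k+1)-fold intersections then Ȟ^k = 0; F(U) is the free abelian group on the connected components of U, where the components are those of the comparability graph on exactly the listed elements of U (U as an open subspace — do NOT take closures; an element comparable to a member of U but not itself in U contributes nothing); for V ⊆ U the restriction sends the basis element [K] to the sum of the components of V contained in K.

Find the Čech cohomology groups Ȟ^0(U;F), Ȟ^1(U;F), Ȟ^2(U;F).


intersection data:
  A12={t} A13={p} A14={q,v} A15={r,x} A23={s} A45={u,w}
components per intersection:
  A1: {p} {q,v} {r,x} {t}
  A2: {s} {t}
  A3: {p} {s}
  A4: {q,v} {u,w}
  A5: {r,x} {u,w}
  A12: {t}
  A13: {p}
  A14: {q,v}
  A15: {r,x}
  A23: {s}
  A45: {u,w}
C dims 12,6; δ0: rk 6, SNF 1^6
Ȟ^0 = (12 − 6) − 0 = 6, so Ȟ^0 ≅ Z^6
Ȟ^1 = (6 − 0) − 6 = 0, so Ȟ^1 ≅ 0
Ȟ^2 = (0 − 0) − 0 = 0, so Ȟ^2 ≅ 0

Ȟ^0 ≅ Z^6, Ȟ^1 ≅ 0, Ȟ^2 ≅ 0


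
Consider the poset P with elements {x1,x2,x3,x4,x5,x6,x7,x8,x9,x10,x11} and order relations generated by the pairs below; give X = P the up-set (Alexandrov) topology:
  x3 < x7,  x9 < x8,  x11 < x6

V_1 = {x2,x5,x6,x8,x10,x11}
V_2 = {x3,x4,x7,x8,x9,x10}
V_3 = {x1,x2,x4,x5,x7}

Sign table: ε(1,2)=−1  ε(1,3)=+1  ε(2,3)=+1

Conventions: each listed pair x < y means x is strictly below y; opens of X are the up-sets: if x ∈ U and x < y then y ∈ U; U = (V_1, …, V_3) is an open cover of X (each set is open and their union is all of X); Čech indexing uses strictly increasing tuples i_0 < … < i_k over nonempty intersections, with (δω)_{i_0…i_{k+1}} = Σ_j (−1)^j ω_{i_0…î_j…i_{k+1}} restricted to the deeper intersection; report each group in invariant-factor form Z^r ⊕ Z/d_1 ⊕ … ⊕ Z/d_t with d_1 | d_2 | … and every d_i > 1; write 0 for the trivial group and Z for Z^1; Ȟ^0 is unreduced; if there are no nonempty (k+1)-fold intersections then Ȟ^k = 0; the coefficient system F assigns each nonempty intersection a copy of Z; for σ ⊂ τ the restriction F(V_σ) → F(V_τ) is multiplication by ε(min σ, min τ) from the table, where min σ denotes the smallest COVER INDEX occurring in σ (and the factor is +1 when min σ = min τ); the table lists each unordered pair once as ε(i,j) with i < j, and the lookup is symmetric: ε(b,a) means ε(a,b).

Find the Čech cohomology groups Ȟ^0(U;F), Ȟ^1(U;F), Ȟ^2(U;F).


nerve simplices:
  V12={x8,x10} V13={x2,x5} V23={x4,x7}
C dims 3,3; δ0: rk 3, SNF 1^2·2
degree 0: 3−3−0 = 0 → Ȟ^0 ≅ 0
degree 1: 3−0−3 = 0 plus torsion [2] → Ȟ^1 ≅ Z/2
degree 2: 0−0−0 = 0 → Ȟ^2 ≅ 0

Ȟ^0 = 0,  Ȟ^1 = Z/2,  Ȟ^2 = 0


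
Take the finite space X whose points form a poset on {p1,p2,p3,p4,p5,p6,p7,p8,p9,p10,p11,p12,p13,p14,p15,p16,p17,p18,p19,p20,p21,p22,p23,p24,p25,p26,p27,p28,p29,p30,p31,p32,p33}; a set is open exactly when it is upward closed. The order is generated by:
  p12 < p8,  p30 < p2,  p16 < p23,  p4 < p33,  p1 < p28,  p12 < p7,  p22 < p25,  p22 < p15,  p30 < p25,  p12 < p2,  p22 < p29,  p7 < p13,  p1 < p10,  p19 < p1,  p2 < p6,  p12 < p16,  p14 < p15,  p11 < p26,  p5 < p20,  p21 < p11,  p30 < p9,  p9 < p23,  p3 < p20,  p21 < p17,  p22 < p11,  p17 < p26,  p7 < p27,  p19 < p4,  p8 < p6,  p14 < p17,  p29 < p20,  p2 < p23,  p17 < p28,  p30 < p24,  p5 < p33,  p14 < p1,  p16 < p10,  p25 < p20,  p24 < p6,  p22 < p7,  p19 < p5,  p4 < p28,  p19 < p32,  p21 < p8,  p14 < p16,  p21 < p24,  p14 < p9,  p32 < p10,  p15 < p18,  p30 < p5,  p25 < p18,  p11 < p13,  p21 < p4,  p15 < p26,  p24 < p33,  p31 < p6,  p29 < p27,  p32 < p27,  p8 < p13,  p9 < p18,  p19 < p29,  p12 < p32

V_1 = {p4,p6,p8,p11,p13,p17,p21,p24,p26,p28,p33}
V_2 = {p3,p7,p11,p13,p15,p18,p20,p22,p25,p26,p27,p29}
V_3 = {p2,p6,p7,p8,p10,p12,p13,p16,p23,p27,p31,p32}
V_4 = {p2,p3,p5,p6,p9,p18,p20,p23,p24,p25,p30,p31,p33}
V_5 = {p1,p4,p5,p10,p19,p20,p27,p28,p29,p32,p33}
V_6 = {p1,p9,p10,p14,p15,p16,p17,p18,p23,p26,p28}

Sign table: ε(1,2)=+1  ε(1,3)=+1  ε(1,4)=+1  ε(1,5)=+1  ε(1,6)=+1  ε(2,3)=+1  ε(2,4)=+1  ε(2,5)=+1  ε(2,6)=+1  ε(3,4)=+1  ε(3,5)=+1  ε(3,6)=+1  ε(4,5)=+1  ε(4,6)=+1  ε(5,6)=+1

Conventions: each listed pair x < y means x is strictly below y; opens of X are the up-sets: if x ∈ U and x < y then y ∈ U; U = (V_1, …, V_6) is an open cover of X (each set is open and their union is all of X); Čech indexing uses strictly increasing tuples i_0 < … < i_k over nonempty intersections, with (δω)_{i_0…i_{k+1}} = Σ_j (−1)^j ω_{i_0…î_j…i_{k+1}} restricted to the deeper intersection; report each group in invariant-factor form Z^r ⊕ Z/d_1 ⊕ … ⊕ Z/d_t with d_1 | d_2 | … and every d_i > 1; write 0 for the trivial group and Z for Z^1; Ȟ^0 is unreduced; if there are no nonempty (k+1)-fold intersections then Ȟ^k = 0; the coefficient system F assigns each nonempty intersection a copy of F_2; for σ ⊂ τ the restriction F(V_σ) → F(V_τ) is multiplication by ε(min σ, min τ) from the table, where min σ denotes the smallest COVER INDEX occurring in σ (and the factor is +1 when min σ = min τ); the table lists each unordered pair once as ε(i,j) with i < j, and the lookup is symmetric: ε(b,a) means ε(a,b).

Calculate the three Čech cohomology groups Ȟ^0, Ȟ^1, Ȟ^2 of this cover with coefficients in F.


Ȟ^0 ≅ Z/2, Ȟ^1 ≅ Z/2 and Ȟ^2 ≅ Z/2

nerve simplices:
  V12={p11,p13,p26} V13={p6,p8,p13} V14={p6,p24,p33} V15={p4,p28,p33} V16={p17,p26,p28} V23={p7,p13,p27} V24={p3,p18,p20,p25} V25={p20,p27,p29} V26={p15,p18,p26} V34={p2,p6,p23,p31} V35={p10,p27,p32} V36={p10,p16,p23} V45={p5,p20,p33} V46={p9,p18,p23} V56={p1,p10,p28}
  V123={p13} V126={p26} V134={p6} V145={p33} V156={p28} V235={p27} V245={p20} V246={p18} V346={p23} V356={p10}
C dims 6,15,10; δ0: rk_F2 5; δ1: rk_F2 9
degree 0: 6−5−0 = 1 → Ȟ^0 ≅ Z/2
degree 1: 15−9−5 = 1 → Ȟ^1 ≅ Z/2
degree 2: 10−0−9 = 1 → Ȟ^2 ≅ Z/2


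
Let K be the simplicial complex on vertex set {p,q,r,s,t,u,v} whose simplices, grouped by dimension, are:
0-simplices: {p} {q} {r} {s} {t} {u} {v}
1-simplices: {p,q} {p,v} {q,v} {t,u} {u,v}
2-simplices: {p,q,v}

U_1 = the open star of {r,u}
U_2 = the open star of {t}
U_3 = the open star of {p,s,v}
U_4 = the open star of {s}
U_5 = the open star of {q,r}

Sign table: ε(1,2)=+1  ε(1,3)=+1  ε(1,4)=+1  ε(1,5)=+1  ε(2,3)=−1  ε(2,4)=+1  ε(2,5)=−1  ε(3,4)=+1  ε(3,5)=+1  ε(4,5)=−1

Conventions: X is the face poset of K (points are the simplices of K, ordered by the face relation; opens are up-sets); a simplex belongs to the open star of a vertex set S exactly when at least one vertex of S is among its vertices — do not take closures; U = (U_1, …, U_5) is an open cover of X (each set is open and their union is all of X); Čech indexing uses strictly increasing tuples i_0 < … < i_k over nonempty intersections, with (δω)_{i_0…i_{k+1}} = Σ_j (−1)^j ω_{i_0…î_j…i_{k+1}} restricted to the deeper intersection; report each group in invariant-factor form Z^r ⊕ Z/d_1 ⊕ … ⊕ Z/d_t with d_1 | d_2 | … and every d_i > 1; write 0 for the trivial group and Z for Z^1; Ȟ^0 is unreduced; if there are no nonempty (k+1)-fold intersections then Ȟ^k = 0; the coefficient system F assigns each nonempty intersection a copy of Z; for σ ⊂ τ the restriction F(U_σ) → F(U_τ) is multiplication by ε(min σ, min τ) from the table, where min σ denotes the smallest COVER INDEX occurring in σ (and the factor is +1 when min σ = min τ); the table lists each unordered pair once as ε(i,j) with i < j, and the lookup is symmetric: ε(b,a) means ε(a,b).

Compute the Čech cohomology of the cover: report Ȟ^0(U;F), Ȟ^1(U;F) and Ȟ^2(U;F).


Ȟ^0 = Z,  Ȟ^1 = Z,  Ȟ^2 = 0

nerve of the cover:
  U1={{r},{u},{t,u},{u,v}} U2={{t},{t,u}} U3={{p},{s},{v},{p,q},{p,v},{q,v},{u,v},{p,q,v}} U4={{s}} U5={{q},{r},{p,q},{q,v},{p,q,v}}
  U12={{t,u}} U13={{u,v}} U15={{r}} U34={{s}} U35={{p,q},{q,v},{p,q,v}}
C dims 5,5; δ0: rk 4, SNF 1^4
Ȟ^0 = (5 − 4) − 0 = 1, so Ȟ^0 ≅ Z
Ȟ^1 = (5 − 0) − 4 = 1, so Ȟ^1 ≅ Z
Ȟ^2 = (0 − 0) − 0 = 0, so Ȟ^2 ≅ 0


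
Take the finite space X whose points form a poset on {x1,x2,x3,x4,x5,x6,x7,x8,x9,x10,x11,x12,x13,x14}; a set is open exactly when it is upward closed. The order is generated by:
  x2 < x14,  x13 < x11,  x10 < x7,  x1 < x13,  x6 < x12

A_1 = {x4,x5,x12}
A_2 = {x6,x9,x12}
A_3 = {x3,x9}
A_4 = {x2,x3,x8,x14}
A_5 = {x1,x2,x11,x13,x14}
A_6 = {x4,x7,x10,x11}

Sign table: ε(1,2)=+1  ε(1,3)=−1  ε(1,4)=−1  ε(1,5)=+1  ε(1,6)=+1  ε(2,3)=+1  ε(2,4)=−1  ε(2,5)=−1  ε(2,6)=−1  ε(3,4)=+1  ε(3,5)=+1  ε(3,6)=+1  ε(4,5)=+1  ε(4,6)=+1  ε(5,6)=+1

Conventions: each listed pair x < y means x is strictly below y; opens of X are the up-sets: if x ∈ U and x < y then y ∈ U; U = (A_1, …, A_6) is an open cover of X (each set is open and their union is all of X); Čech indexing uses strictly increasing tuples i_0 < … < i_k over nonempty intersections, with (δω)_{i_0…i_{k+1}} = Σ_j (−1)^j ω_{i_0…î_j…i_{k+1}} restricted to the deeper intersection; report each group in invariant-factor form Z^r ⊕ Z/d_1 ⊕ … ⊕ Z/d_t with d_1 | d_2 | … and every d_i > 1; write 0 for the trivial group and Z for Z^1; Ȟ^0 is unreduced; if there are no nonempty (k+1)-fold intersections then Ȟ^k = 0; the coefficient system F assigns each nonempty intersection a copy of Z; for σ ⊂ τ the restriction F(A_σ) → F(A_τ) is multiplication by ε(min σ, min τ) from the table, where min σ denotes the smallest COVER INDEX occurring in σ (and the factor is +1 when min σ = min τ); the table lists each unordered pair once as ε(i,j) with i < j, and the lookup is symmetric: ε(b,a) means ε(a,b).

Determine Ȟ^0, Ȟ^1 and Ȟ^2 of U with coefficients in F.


intersection data:
  A12={x12} A16={x4} A23={x9} A34={x3} A45={x2,x14} A56={x11}
C dims 6,6; δ0: rk 5, SNF 1^5
Ȟ^0 = (6 − 5) − 0 = 1, so Ȟ^0 ≅ Z
Ȟ^1 = (6 − 0) − 5 = 1, so Ȟ^1 ≅ Z
Ȟ^2 = (0 − 0) − 0 = 0, so Ȟ^2 ≅ 0

Ȟ^0 ≅ Z, Ȟ^1 ≅ Z, Ȟ^2 ≅ 0


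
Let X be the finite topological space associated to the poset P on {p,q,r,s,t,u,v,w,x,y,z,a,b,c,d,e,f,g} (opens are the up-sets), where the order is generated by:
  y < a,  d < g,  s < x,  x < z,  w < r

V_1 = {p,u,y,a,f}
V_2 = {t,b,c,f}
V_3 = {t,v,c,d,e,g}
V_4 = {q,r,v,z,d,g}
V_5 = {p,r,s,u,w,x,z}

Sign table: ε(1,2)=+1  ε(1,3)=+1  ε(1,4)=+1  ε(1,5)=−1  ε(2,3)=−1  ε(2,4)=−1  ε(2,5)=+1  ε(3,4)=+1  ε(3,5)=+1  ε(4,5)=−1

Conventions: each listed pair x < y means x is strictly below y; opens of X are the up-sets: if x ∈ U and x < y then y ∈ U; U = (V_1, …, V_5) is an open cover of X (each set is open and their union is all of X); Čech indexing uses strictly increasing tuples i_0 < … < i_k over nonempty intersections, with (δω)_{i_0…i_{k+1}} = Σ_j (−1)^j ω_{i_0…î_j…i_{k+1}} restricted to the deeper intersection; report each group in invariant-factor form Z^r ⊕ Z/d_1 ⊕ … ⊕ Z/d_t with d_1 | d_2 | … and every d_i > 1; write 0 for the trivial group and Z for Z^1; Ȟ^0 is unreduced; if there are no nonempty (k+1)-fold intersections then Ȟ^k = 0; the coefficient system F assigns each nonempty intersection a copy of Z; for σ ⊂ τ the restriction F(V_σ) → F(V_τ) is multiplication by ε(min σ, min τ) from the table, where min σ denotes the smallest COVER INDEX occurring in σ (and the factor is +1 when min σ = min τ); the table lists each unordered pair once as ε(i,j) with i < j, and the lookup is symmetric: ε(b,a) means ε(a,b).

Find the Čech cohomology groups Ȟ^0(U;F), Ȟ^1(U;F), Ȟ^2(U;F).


Ȟ^0 ≅ 0, Ȟ^1 ≅ Z/2 and Ȟ^2 ≅ 0

nonempty overlaps:
  V12={f} V15={p,u} V23={t,c} V34={v,d,g} V45={r,z}
C dims 5,5; δ0: rk 5, SNF 1^4·2
degree 0: 5−5−0 = 0 → Ȟ^0 ≅ 0
degree 1: 5−0−5 = 0 plus torsion [2] → Ȟ^1 ≅ Z/2
degree 2: 0−0−0 = 0 → Ȟ^2 ≅ 0


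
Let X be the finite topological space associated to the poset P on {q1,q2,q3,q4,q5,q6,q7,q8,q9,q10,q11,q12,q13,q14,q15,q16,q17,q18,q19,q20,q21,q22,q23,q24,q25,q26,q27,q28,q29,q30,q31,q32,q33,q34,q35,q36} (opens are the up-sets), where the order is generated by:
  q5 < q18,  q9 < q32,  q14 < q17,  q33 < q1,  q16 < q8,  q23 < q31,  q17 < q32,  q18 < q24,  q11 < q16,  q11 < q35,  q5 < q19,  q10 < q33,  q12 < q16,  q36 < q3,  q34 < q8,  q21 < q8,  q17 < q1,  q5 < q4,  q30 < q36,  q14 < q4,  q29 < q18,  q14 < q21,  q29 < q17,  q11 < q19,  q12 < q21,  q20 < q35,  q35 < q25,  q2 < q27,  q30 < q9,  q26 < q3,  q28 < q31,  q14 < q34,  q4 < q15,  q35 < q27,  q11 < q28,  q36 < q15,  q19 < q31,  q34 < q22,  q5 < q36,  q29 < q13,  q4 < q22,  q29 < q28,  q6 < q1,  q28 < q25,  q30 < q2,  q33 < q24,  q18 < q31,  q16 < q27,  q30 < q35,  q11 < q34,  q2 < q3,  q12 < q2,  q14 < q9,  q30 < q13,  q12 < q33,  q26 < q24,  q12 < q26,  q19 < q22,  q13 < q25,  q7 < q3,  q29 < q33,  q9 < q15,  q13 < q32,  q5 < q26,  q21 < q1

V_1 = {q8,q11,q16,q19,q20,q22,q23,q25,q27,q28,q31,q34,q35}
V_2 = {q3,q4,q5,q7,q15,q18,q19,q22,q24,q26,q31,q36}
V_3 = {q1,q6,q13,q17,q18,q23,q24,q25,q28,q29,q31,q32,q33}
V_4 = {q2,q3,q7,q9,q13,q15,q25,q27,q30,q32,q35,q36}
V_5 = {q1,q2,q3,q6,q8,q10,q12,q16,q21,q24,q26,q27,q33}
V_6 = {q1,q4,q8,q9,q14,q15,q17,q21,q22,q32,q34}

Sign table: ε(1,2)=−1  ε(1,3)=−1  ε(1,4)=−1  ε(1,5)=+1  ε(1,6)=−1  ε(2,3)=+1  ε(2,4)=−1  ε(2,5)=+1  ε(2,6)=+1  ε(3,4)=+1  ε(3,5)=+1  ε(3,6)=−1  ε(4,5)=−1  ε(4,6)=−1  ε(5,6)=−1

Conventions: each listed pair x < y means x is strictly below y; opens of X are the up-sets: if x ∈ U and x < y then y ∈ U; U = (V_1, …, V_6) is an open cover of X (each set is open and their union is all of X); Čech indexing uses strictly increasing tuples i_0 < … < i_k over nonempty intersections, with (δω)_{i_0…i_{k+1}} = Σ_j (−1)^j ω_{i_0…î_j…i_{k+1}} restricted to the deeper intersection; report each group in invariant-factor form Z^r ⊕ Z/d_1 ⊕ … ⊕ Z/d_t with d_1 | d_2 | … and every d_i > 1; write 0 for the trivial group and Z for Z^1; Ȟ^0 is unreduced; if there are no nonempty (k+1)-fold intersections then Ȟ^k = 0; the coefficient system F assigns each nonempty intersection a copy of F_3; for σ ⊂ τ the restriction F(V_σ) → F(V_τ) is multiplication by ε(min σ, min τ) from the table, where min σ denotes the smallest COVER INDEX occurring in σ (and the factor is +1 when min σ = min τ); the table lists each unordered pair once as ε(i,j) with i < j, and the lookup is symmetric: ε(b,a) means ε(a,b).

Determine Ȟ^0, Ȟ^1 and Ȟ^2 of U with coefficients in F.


cover nerve:
  V12={q19,q22,q31} V13={q23,q25,q28,q31} V14={q25,q27,q35} V15={q8,q16,q27} V16={q8,q22,q34} V23={q18,q24,q31} V24={q3,q7,q15,q36} V25={q3,q24,q26} V26={q4,q15,q22} V34={q13,q25,q32} V35={q1,q6,q24,q33} V36={q1,q17,q32} V45={q2,q3,q27} V46={q9,q15,q32} V56={q1,q8,q21}
  V123={q31} V126={q22} V134={q25} V145={q27} V156={q8} V235={q24} V245={q3} V246={q15} V346={q32} V356={q1}
C dims 6,15,10; δ0: rk_F3 6; δ1: rk_F3 9
Ȟ^0: (6−6)−0=0 ⇒ 0
Ȟ^1: (15−9)−6=0 ⇒ 0
Ȟ^2: (10−0)−9=1 ⇒ Z/3

Ȟ^0 ≅ 0, Ȟ^1 ≅ 0, Ȟ^2 ≅ Z/3


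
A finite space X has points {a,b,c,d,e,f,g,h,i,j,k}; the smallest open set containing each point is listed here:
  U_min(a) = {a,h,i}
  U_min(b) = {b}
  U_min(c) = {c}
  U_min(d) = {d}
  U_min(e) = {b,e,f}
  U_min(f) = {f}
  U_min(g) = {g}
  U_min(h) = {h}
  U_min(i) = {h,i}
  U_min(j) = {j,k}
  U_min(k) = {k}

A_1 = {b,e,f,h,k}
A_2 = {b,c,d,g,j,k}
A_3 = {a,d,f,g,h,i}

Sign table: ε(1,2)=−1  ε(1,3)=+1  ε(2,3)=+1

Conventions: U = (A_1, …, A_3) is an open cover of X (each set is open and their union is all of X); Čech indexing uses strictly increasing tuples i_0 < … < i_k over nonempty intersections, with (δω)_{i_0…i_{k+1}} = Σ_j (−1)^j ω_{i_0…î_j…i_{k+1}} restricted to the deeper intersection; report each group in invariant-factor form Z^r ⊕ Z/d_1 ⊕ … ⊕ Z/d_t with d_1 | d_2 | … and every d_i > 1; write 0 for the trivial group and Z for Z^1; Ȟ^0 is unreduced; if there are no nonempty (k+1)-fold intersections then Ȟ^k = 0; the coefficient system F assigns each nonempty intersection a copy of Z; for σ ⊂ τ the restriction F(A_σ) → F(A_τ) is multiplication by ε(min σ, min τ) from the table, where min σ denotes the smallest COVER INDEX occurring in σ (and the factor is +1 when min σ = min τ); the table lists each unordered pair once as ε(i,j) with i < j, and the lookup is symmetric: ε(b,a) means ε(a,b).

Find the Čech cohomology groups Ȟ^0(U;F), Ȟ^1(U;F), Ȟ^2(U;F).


nerve simplices:
  A12={b,k} A13={f,h} A23={d,g}
C dims 3,3; δ0: rk 3, SNF 1^2·2
degree 0: 3−3−0 = 0 → Ȟ^0 ≅ 0
degree 1: 3−0−3 = 0 plus torsion [2] → Ȟ^1 ≅ Z/2
degree 2: 0−0−0 = 0 → Ȟ^2 ≅ 0

Ȟ^0 = 0, Ȟ^1 = Z/2, Ȟ^2 = 0


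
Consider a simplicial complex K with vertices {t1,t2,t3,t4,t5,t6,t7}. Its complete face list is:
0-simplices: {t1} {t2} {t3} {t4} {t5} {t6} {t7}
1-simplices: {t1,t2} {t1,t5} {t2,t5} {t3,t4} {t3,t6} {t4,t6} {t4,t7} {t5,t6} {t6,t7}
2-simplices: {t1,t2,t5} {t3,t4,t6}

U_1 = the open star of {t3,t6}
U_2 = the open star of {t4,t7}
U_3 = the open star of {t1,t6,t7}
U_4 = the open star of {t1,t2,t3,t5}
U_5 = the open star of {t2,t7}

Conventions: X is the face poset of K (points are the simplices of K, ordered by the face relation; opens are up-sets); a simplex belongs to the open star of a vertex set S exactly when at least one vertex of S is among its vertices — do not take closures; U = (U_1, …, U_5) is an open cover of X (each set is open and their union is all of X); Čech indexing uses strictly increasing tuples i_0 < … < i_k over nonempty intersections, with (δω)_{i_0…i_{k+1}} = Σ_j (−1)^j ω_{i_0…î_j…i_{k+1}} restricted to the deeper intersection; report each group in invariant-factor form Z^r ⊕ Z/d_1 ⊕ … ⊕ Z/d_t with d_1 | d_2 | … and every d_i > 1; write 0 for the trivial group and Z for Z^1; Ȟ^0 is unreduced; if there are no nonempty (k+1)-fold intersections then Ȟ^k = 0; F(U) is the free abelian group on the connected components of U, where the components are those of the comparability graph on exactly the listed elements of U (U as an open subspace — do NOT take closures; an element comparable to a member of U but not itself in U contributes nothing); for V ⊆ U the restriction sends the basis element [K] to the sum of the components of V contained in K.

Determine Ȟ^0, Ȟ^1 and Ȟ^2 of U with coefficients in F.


intersection data:
  U1={{t3},{t6},{t3,t4},{t3,t6},{t4,t6},{t5,t6},{t6,t7},{t3,t4,t6}} U2={{t4},{t7},{t3,t4},{t4,t6},{t4,t7},{t6,t7},{t3,t4,t6}} U3={{t1},{t6},{t7},{t1,t2},{t1,t5},{t3,t6},{t4,t6},{t4,t7},{t5,t6},{t6,t7},{t1,t2,t5},{t3,t4,t6}} U4={{t1},{t2},{t3},{t5},{t1,t2},{t1,t5},{t2,t5},{t3,t4},{t3,t6},{t5,t6},{t1,t2,t5},{t3,t4,t6}} U5={{t2},{t7},{t1,t2},{t2,t5},{t4,t7},{t6,t7},{t1,t2,t5}}
  U12={{t3,t4},{t4,t6},{t6,t7},{t3,t4,t6}} U13={{t6},{t3,t6},{t4,t6},{t5,t6},{t6,t7},{t3,t4,t6}} U14={{t3},{t3,t4},{t3,t6},{t5,t6},{t3,t4,t6}} U15={{t6,t7}} U23={{t7},{t4,t6},{t4,t7},{t6,t7},{t3,t4,t6}} U24={{t3,t4},{t3,t4,t6}} U25={{t7},{t4,t7},{t6,t7}} U34={{t1},{t1,t2},{t1,t5},{t3,t6},{t5,t6},{t1,t2,t5},{t3,t4,t6}} U35={{t7},{t1,t2},{t4,t7},{t6,t7},{t1,t2,t5}} U45={{t2},{t1,t2},{t2,t5},{t1,t2,t5}}
  U123={{t4,t6},{t6,t7},{t3,t4,t6}} U124={{t3,t4},{t3,t4,t6}} U125={{t6,t7}} U134={{t3,t6},{t5,t6},{t3,t4,t6}} U135={{t6,t7}} U234={{t3,t4,t6}} U235={{t7},{t4,t7},{t6,t7}} U345={{t1,t2},{t1,t2,t5}}
  U1234={{t3,t4,t6}} U1235={{t6,t7}}
components per intersection:
  U1: {{t3},{t6},{t3,t4},{t3,t6},{t4,t6},{t5,t6},{t6,t7},{t3,t4,t6}}
  U2: {{t4},{t7},{t3,t4},{t4,t6},{t4,t7},{t6,t7},{t3,t4,t6}}
  U3: {{t1},{t1,t2},{t1,t5},{t1,t2,t5}} {{t6},{t7},{t3,t6},{t4,t6},{t4,t7},{t5,t6},{t6,t7},{t3,t4,t6}}
  U4: {{t1},{t2},{t5},{t1,t2},{t1,t5},{t2,t5},{t5,t6},{t1,t2,t5}} {{t3},{t3,t4},{t3,t6},{t3,t4,t6}}
  U5: {{t2},{t1,t2},{t2,t5},{t1,t2,t5}} {{t7},{t4,t7},{t6,t7}}
  U12: {{t3,t4},{t4,t6},{t3,t4,t6}} {{t6,t7}}
  U13: {{t6},{t3,t6},{t4,t6},{t5,t6},{t6,t7},{t3,t4,t6}}
  U14: {{t3},{t3,t4},{t3,t6},{t3,t4,t6}} {{t5,t6}}
  U15: {{t6,t7}}
  U23: {{t7},{t4,t7},{t6,t7}} {{t4,t6},{t3,t4,t6}}
  U24: {{t3,t4},{t3,t4,t6}}
  U25: {{t7},{t4,t7},{t6,t7}}
  U34: {{t1},{t1,t2},{t1,t5},{t1,t2,t5}} {{t3,t6},{t3,t4,t6}} {{t5,t6}}
  U35: {{t7},{t4,t7},{t6,t7}} {{t1,t2},{t1,t2,t5}}
  U45: {{t2},{t1,t2},{t2,t5},{t1,t2,t5}}
  U123: {{t4,t6},{t3,t4,t6}} {{t6,t7}}
  U124: {{t3,t4},{t3,t4,t6}}
  U125: {{t6,t7}}
  U134: {{t3,t6},{t3,t4,t6}} {{t5,t6}}
  U135: {{t6,t7}}
  U234: {{t3,t4,t6}}
  U235: {{t7},{t4,t7},{t6,t7}}
  U345: {{t1,t2},{t1,t2,t5}}
  U1234: {{t3,t4,t6}}
  U1235: {{t6,t7}}
C dims 8,16,10,2; δ0: rk 7, SNF 1^7; δ1: rk 8, SNF 1^8; δ2: rk 2, SNF 1^2
Ȟ^0 = (8 − 7) − 0 = 1, so Ȟ^0 ≅ Z
Ȟ^1 = (16 − 8) − 7 = 1, so Ȟ^1 ≅ Z
Ȟ^2 = (10 − 2) − 8 = 0, so Ȟ^2 ≅ 0

Ȟ^0 ≅ Z,  Ȟ^1 ≅ Z,  Ȟ^2 ≅ 0
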